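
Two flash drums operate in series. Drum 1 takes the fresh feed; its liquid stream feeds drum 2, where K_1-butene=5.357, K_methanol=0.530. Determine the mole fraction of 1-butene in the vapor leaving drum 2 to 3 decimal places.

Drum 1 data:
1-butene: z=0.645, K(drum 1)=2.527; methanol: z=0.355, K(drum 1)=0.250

Drum 1:
Material balance + equilibrium reduce to Σ zᵢ(Kᵢ−1)/(1+ψ₁(Kᵢ−1)) = 0.
Feasibility: ΣzᵢKᵢ = 1.719, Σzᵢ/Kᵢ = 1.675 — both > 1, two phases present.
Binary case is linear: z₁(K₁−1)(1+ψ₁(K₂−1)) + z₂(K₂−1)(1+ψ₁(K₁−1)) = 0
⇒ ψ₁ = [z₁(K₁−1)+z₂(K₂−1)] / [−(K₁−1)(K₂−1)] = 0.7187/1.1453 = 0.628
Drum-1 compositions:
  1-butene: x = 0.329, y = 0.832
  methanol: x = 0.671, y = 0.168
Drum-2 feed = drum-1 liquid: z₂ = (0.3294, 0.6706).
Drum 2:
Rachford–Rice: g(ψ₂) = Σ zᵢ(Kᵢ−1)/(1+ψ₂(Kᵢ−1)) = 0.
g(0) = ΣzᵢKᵢ − 1 = 1.120 and g(1) = 1 − Σzᵢ/Kᵢ = -0.327, so a root lies in (0, 1).
Iterate (Newton) starting at ψ₂ = 0.55:
  ψ₂ = 0.550: g = -0.0025, g' = -0.811 → ψ₂ = 0.547
Converged at ψ₂ = 0.547.
  1-butene: x = 0.097, y = 0.522
  methanol: x = 0.903, y = 0.478

y_1-butene (drum 2) = 0.522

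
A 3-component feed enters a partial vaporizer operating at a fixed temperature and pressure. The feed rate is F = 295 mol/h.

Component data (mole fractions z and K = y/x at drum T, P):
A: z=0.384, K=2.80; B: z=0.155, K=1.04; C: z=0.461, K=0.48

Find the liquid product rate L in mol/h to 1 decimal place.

Rachford–Rice: g(V/F) = Σ zᵢ(Kᵢ−1)/(1+V/F(Kᵢ−1)) = 0.
g(0) = ΣzᵢKᵢ − 1 = 0.458 and g(1) = 1 − Σzᵢ/Kᵢ = -0.247, so a root lies in (0, 1).
Iterate (Newton) starting at V/F = 0.53:
  V/F = 0.530: g = 0.0289, g' = -0.564 → V/F = 0.581
  V/F = 0.581: g = 0.0003, g' = -0.553 → V/F = 0.582
Converged at V/F = 0.582.
Then V = V/F·F = 0.5818·295 = 171.6 mol/h and L = F − V = 123.4 mol/h.

L = 123.4 mol/h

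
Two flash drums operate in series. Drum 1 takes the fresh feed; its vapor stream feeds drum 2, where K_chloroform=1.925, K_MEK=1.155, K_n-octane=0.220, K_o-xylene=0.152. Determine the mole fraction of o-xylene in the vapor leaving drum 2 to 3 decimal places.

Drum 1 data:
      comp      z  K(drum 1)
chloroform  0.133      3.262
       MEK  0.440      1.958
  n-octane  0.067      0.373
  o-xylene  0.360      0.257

y_o-xylene (drum 2) = 0.034

Drum 1:
Let ψ₁ = V/F and solve Σ zᵢ(Kᵢ−1)/(1+ψ₁(Kᵢ−1)) = 0.
Feasibility: ΣzᵢKᵢ = 1.413, Σzᵢ/Kᵢ = 1.846 — both > 1, two phases present.
Newton iteration, ψ₁⁰ = 0.31:
  ψ₁ = 0.310: g = 0.1022, g' = -0.851 → ψ₁ = 0.430
  ψ₁ = 0.430: g = 0.0005, g' = -0.856 → ψ₁ = 0.431
Converged at ψ₁ = 0.431.
Drum-1 compositions:
  chloroform: x = 0.067, y = 0.220
  MEK: x = 0.312, y = 0.610
  n-octane: x = 0.092, y = 0.034
  o-xylene: x = 0.529, y = 0.136
Drum-2 feed = drum-1 vapor: z₂ = (0.2198, 0.6099, 0.0342, 0.1360).
Drum 2:
Rachford–Rice: g(ψ₂) = Σ zᵢ(Kᵢ−1)/(1+ψ₂(Kᵢ−1)) = 0.
Feasibility: ΣzᵢKᵢ = 1.156, Σzᵢ/Kᵢ = 1.693 — both > 1, two phases present.
Newton–Raphson from ψ₂ = 0.52:
  ψ₂ = 0.520: g = -0.0265, g' = -0.470 → ψ₂ = 0.464
  ψ₂ = 0.464: g = -0.0014, g' = -0.422 → ψ₂ = 0.460
Converged at ψ₂ = 0.460.
  chloroform: x = 0.154, y = 0.297
  MEK: x = 0.569, y = 0.658
  n-octane: x = 0.053, y = 0.012
  o-xylene: x = 0.223, y = 0.034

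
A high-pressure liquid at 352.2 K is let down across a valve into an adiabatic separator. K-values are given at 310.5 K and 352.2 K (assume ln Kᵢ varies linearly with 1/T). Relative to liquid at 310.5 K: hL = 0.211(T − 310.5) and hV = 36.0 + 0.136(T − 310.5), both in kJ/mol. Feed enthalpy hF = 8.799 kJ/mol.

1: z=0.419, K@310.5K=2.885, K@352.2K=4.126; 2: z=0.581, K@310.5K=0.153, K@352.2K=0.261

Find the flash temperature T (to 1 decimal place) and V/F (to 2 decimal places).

Adiabatic flash: solve Rachford–Rice at each trial T, then check hF = ψ·hV(T) + (1−ψ)·hL(T).
  T = 310.5 K: K = (2.885, 0.153), RR gives ψ = 0.186, H_out = 6.713 kJ/mol
  T = 352.2 K: K = (4.126, 0.261), RR gives ψ = 0.381, H_out = 21.327 kJ/mol
  T = 331.4 K: K = (3.491, 0.203), RR gives ψ = 0.293, H_out = 14.488 kJ/mol
  T = 320.9 K: K = (3.182, 0.177), RR gives ψ = 0.243, H_out = 10.749 kJ/mol
  T = 315.7 K: K = (3.032, 0.165), RR gives ψ = 0.216, H_out = 8.781 kJ/mol
  T = 318.3 K: K = (3.107, 0.171), RR gives ψ = 0.230, H_out = 9.776 kJ/mol
  T = 317.0 K: K = (3.069, 0.168), RR gives ψ = 0.223, H_out = 9.282 kJ/mol
Linear interpolation between T = 315.7 (H_out = 8.781) and T = 317.0 (H_out = 9.282) on hF = 8.799 gives T ≈ 315.7 K, at which ψ = 0.22.

T = 315.7 K, V/F = 0.22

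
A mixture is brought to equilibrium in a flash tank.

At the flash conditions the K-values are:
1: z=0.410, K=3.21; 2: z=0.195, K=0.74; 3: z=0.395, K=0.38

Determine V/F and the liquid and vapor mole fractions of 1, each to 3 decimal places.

V/F = 0.522, x_1 = 0.190, y_1 = 0.611

Newton iteration, V/F⁰ = 0.5:
  V/F = 0.500: g = 0.0172, g' = -0.788 → V/F = 0.522
Converged at V/F = 0.522.
Compositions from xᵢ = zᵢ/(1+V/F(Kᵢ−1)), yᵢ = Kᵢxᵢ:
  1: x = 0.190, y = 0.611
  2: x = 0.226, y = 0.167
  3: x = 0.584, y = 0.222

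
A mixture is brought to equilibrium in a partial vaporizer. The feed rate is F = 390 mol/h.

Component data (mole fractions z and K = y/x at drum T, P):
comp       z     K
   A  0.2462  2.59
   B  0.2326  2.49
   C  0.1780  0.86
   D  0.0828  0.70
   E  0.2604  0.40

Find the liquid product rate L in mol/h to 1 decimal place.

L = 98.7 mol/h

Rachford–Rice: g(ψ) = Σ zᵢ(Kᵢ−1)/(1+ψ(Kᵢ−1)) = 0.
Check two-phase: ΣzᵢKᵢ = 1.5320 > 1 and Σzᵢ/Kᵢ = 1.1647 > 1, so g(0) = 0.5320 > 0 and g(1) = -0.1647 < 0.
Newton–Raphson from ψ = 0.44:
  ψ = 0.4400: g = 0.17220, g' = -0.5908 → ψ = 0.7315
  ψ = 0.7315: g = 0.00877, g' = -0.5656 → ψ = 0.7470
  ψ = 0.7470: g = -0.00004, g' = -0.5703 → ψ = 0.7469
Converged at ψ = 0.7469.
Then V = ψ·F = 0.7469·390 = 291.3 mol/h and L = F − V = 98.7 mol/h.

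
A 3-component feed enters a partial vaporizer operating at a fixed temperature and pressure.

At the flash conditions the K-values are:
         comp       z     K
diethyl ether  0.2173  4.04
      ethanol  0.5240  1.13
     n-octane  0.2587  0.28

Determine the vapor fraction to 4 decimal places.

ψ = 0.5537

Material balance + equilibrium reduce to Σ zᵢ(Kᵢ−1)/(1+ψ(Kᵢ−1)) = 0.
Feasibility: ΣzᵢKᵢ = 1.5424, Σzᵢ/Kᵢ = 1.4414 — both > 1, two phases present.
Newton iteration, ψ⁰ = 0.63:
  ψ = 0.6300: g = -0.05133, g' = -0.6931 → ψ = 0.5559
  ψ = 0.5559: g = -0.00149, g' = -0.6581 → ψ = 0.5537
Converged at ψ = 0.5537.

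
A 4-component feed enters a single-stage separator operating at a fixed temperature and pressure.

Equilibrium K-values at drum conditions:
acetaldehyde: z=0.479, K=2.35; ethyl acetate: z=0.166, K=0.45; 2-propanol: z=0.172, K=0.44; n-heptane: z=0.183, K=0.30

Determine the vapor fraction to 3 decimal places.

ψ = 0.401

Let ψ = V/F and solve Σ zᵢ(Kᵢ−1)/(1+ψ(Kᵢ−1)) = 0.
Feasibility: ΣzᵢKᵢ = 1.331, Σzᵢ/Kᵢ = 1.574 — both > 1, two phases present.
Newton iteration, ψ⁰ = 0.5:
  ψ = 0.500: g = -0.0707, g' = -0.723 → ψ = 0.402
  ψ = 0.402: g = -0.0007, g' = -0.713 → ψ = 0.401
Converged at ψ = 0.401.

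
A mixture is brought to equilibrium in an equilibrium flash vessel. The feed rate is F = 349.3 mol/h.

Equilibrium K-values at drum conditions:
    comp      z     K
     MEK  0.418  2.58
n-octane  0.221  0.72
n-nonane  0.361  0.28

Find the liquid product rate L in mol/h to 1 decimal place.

L = 223.0 mol/h

Material balance + equilibrium reduce to Σ zᵢ(Kᵢ−1)/(1+β(Kᵢ−1)) = 0.
Check two-phase: ΣzᵢKᵢ = 1.339 > 1 and Σzᵢ/Kᵢ = 1.758 > 1, so g(0) = 0.339 > 0 and g(1) = -0.758 < 0.
Newton–Raphson from β = 0.5:
  β = 0.500: g = -0.1091, g' = -0.806 → β = 0.365
  β = 0.365: g = -0.0023, g' = -0.786 → β = 0.362
Converged at β = 0.362.
Then V = β·F = 0.3617·349.3 = 126.3 mol/h and L = F − V = 223.0 mol/h.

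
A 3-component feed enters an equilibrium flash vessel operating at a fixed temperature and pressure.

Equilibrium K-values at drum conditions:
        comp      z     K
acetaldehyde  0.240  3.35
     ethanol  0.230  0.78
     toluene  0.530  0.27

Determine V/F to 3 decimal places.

Material balance + equilibrium reduce to Σ zᵢ(Kᵢ−1)/(1+V/F(Kᵢ−1)) = 0.
g(0) = ΣzᵢKᵢ − 1 = 0.126 and g(1) = 1 − Σzᵢ/Kᵢ = -1.329, so a root lies in (0, 1).
Iterate (Newton) starting at V/F = 0.5:
  V/F = 0.500: g = -0.4068, g' = -0.995 → V/F = 0.091
  V/F = 0.091: g = -0.0014, g' = -1.235 → V/F = 0.090
Converged at V/F = 0.090.

V/F = 0.090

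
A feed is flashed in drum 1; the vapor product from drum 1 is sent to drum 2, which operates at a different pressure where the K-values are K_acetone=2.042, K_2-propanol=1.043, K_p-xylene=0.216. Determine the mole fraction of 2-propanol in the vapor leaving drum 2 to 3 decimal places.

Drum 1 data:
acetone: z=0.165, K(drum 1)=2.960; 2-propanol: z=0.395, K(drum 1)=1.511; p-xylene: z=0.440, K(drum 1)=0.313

y_2-propanol (drum 2) = 0.529

Drum 1:
Let ψ₁ = V/F and solve Σ zᵢ(Kᵢ−1)/(1+ψ₁(Kᵢ−1)) = 0.
g(0) = ΣzᵢKᵢ − 1 = 0.223 and g(1) = 1 − Σzᵢ/Kᵢ = -0.723, so a root lies in (0, 1).
Newton–Raphson from ψ₁ = 0.5:
  ψ₁ = 0.500: g = -0.1363, g' = -0.709 → ψ₁ = 0.308
  ψ₁ = 0.308: g = -0.0071, g' = -0.658 → ψ₁ = 0.297
Converged at ψ₁ = 0.297.
Drum-1 compositions:
  acetone: x = 0.104, y = 0.309
  2-propanol: x = 0.343, y = 0.518
  p-xylene: x = 0.553, y = 0.173
Drum-2 feed = drum-1 vapor: z₂ = (0.3088, 0.5182, 0.1730).
Drum 2:
Newton iteration, ψ₂⁰ = 0.48:
  ψ₂ = 0.480: g = 0.0188, g' = -0.423 → ψ₂ = 0.524
  ψ₂ = 0.524: g = -0.0005, g' = -0.448 → ψ₂ = 0.523
Converged at ψ₂ = 0.523.
  acetone: x = 0.200, y = 0.408
  2-propanol: x = 0.507, y = 0.529
  p-xylene: x = 0.293, y = 0.063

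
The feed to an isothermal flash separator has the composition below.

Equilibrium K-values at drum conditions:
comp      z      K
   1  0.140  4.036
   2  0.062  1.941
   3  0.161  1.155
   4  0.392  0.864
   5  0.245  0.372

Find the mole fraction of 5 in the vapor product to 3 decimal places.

Let β = V/F and solve Σ zᵢ(Kᵢ−1)/(1+β(Kᵢ−1)) = 0.
Check two-phase: ΣzᵢKᵢ = 1.301 > 1 and Σzᵢ/Kᵢ = 1.318 > 1, so g(0) = 0.301 > 0 and g(1) = -0.318 < 0.
Iterate (Newton) starting at β = 0.5:
  β = 0.500: g = -0.0499, g' = -0.446 → β = 0.388
  β = 0.388: g = 0.0016, g' = -0.482 → β = 0.392
Converged at β = 0.392.
Compositions from xᵢ = zᵢ/(1+β(Kᵢ−1)), yᵢ = Kᵢxᵢ:
  1: x = 0.064, y = 0.258
  2: x = 0.045, y = 0.088
  3: x = 0.152, y = 0.175
  4: x = 0.414, y = 0.358
  5: x = 0.325, y = 0.121

y_5 = 0.121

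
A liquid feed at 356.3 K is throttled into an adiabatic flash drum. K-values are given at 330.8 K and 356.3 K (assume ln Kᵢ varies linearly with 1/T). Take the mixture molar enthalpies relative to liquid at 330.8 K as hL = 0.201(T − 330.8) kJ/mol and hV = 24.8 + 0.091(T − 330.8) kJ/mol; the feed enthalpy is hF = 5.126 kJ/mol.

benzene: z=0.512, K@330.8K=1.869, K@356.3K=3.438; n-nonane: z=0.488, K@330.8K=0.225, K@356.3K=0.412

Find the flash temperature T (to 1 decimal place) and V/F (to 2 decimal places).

Adiabatic flash: solve Rachford–Rice at each trial T, then check hF = ψ·hV(T) + (1−ψ)·hL(T).
  T = 330.8 K: K = (1.869, 0.225), RR gives ψ = 0.099, H_out = 2.457 kJ/mol
  T = 356.3 K: K = (3.438, 0.412), RR gives ψ = 0.671, H_out = 19.875 kJ/mol
  T = 343.6 K: K = (2.567, 0.308), RR gives ψ = 0.429, H_out = 12.601 kJ/mol
  T = 337.2 K: K = (2.197, 0.264), RR gives ψ = 0.288, H_out = 8.228 kJ/mol
  T = 334.0 K: K = (2.028, 0.244), RR gives ψ = 0.202, H_out = 5.593 kJ/mol
  T = 332.4 K: K = (1.947, 0.234), RR gives ψ = 0.154, H_out = 4.102 kJ/mol
Linear interpolation between T = 332.4 (H_out = 4.102) and T = 334.0 (H_out = 5.593) on hF = 5.126 gives T ≈ 333.5 K, at which ψ = 0.19.

T = 333.5 K, V/F = 0.19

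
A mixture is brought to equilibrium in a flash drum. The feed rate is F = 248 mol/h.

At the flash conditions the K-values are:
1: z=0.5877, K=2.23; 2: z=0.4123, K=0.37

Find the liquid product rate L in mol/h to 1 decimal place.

L = 99.8 mol/h

Binary case is linear: z₁(K₁−1)(1+ψ(K₂−1)) + z₂(K₂−1)(1+ψ(K₁−1)) = 0
⇒ ψ = [z₁(K₁−1)+z₂(K₂−1)] / [−(K₁−1)(K₂−1)] = 0.46312/0.77490 = 0.5977
Then V = ψ·F = 0.5977·248 = 148.2 mol/h and L = F − V = 99.8 mol/h.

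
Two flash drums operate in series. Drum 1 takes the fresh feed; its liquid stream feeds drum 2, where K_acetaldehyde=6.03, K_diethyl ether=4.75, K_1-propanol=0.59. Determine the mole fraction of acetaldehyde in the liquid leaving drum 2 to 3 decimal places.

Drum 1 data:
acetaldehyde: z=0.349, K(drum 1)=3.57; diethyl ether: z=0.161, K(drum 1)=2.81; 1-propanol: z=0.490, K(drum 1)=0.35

x_acetaldehyde (drum 2) = 0.050

Drum 1:
Let ψ₁ = V/F and solve Σ zᵢ(Kᵢ−1)/(1+ψ₁(Kᵢ−1)) = 0.
Check two-phase: ΣzᵢKᵢ = 1.870 > 1 and Σzᵢ/Kᵢ = 1.555 > 1, so g(0) = 0.870 > 0 and g(1) = -0.555 < 0.
Iterate (Newton) starting at ψ₁ = 0.64:
  ψ₁ = 0.640: g = -0.0712, g' = -1.050 → ψ₁ = 0.572
  ψ₁ = 0.572: g = -0.0009, g' = -1.030 → ψ₁ = 0.571
Converged at ψ₁ = 0.571.
Drum-1 compositions:
  acetaldehyde: x = 0.141, y = 0.505
  diethyl ether: x = 0.079, y = 0.222
  1-propanol: x = 0.779, y = 0.273
Drum-2 feed = drum-1 liquid: z₂ = (0.1414, 0.0792, 0.7795).
Drum 2:
Let ψ₂ = V/F and solve Σ zᵢ(Kᵢ−1)/(1+ψ₂(Kᵢ−1)) = 0.
Check two-phase: ΣzᵢKᵢ = 1.688 > 1 and Σzᵢ/Kᵢ = 1.361 > 1, so g(0) = 0.688 > 0 and g(1) = -0.361 < 0.
Iterate (Newton) starting at ψ₂ = 0.5:
  ψ₂ = 0.500: g = -0.0964, g' = -0.632 → ψ₂ = 0.347
  ψ₂ = 0.347: g = 0.0152, g' = -0.862 → ψ₂ = 0.365
Converged at ψ₂ = 0.365.
  acetaldehyde: x = 0.050, y = 0.300
  diethyl ether: x = 0.033, y = 0.159
  1-propanol: x = 0.917, y = 0.541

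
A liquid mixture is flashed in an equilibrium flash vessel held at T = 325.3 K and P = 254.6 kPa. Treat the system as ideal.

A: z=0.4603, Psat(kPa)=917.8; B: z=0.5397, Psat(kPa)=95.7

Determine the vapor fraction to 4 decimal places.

Raoult's law: Kᵢ = Pᵢˢᵃᵗ/P = Pᵢˢᵃᵗ/254.6.
  K_A = 917.8/254.6 = 3.604870, K_B = 95.7/254.6 = 0.375884
Rachford–Rice: g(ψ) = Σ zᵢ(Kᵢ−1)/(1+ψ(Kᵢ−1)) = 0.
Check two-phase: ΣzᵢKᵢ = 1.8622 > 1 and Σzᵢ/Kᵢ = 1.5635 > 1, so g(0) = 0.8622 > 0 and g(1) = -0.5635 < 0.
Newton–Raphson from ψ = 0.58:
  ψ = 0.5800: g = -0.05040, g' = -1.0119 → ψ = 0.5302
  ψ = 0.5302: g = 0.00015, g' = -1.0205 → ψ = 0.5303
Converged at ψ = 0.5303.

ψ = 0.5303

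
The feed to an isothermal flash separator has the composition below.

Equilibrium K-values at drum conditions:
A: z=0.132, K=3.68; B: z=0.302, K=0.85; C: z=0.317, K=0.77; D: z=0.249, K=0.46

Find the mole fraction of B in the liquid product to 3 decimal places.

x_B = 0.308

Rachford–Rice: g(ψ) = Σ zᵢ(Kᵢ−1)/(1+ψ(Kᵢ−1)) = 0.
Check two-phase: ΣzᵢKᵢ = 1.101 > 1 and Σzᵢ/Kᵢ = 1.344 > 1, so g(0) = 0.101 > 0 and g(1) = -0.344 < 0.
Newton–Raphson from ψ = 0.5:
  ψ = 0.500: g = -0.1644, g' = -0.339 → ψ = 0.015
  ψ = 0.015: g = 0.0862, g' = -0.975 → ψ = 0.103
  ψ = 0.103: g = 0.0140, g' = -0.688 → ψ = 0.124
Converged at ψ = 0.124.
Compositions from xᵢ = zᵢ/(1+ψ(Kᵢ−1)), yᵢ = Kᵢxᵢ:
  A: x = 0.099, y = 0.364
  B: x = 0.308, y = 0.262
  C: x = 0.326, y = 0.251
  D: x = 0.267, y = 0.123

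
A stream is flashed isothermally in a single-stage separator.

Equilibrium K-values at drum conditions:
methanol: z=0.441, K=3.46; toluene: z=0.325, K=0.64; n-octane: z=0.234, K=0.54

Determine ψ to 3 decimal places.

Material balance + equilibrium reduce to Σ zᵢ(Kᵢ−1)/(1+ψ(Kᵢ−1)) = 0.
g(0) = ΣzᵢKᵢ − 1 = 0.860 and g(1) = 1 − Σzᵢ/Kᵢ = -0.069, so a root lies in (0, 1).
Iterate (Newton) starting at ψ = 0.5:
  ψ = 0.500: g = 0.2040, g' = -0.683 → ψ = 0.799
  ψ = 0.799: g = 0.0315, g' = -0.510 → ψ = 0.861
Converged at ψ = 0.861.

ψ = 0.861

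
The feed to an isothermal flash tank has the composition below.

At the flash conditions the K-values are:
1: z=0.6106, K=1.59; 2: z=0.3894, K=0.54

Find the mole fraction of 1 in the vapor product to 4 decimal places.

Material balance + equilibrium reduce to Σ zᵢ(Kᵢ−1)/(1+ψ(Kᵢ−1)) = 0.
g(0) = ΣzᵢKᵢ − 1 = 0.1811 and g(1) = 1 − Σzᵢ/Kᵢ = -0.1051, so a root lies in (0, 1).
Newton iteration, ψ⁰ = 0.35:
  ψ = 0.3500: g = 0.08510, g' = -0.2631 → ψ = 0.6735
  ψ = 0.6735: g = -0.00171, g' = -0.2818 → ψ = 0.6674
Converged at ψ = 0.6674.
Compositions from xᵢ = zᵢ/(1+ψ(Kᵢ−1)), yᵢ = Kᵢxᵢ:
  1: x = 0.4381, y = 0.6966
  2: x = 0.5619, y = 0.3034

y_1 = 0.6966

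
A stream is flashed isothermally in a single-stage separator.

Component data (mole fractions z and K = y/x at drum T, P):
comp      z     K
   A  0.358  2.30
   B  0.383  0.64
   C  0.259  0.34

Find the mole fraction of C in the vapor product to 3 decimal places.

y_C = 0.105

Rachford–Rice: g(β) = Σ zᵢ(Kᵢ−1)/(1+β(Kᵢ−1)) = 0.
Check two-phase: ΣzᵢKᵢ = 1.157 > 1 and Σzᵢ/Kᵢ = 1.516 > 1, so g(0) = 0.157 > 0 and g(1) = -0.516 < 0.
Newton iteration, β⁰ = 0.5:
  β = 0.500: g = -0.1412, g' = -0.547 → β = 0.242
  β = 0.242: g = -0.0004, g' = -0.569 → β = 0.241
Converged at β = 0.241.
Compositions from xᵢ = zᵢ/(1+β(Kᵢ−1)), yᵢ = Kᵢxᵢ:
  A: x = 0.273, y = 0.627
  B: x = 0.419, y = 0.268
  C: x = 0.308, y = 0.105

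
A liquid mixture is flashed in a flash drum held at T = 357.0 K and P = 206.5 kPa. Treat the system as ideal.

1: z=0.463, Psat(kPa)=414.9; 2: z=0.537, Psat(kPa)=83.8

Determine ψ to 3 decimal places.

Raoult's law: Kᵢ = Pᵢˢᵃᵗ/P = Pᵢˢᵃᵗ/206.5.
  K_1 = 414.9/206.5 = 2.00920, K_2 = 83.8/206.5 = 0.40581
Newton iteration, ψ⁰ = 0.33:
  ψ = 0.330: g = -0.0464, g' = -0.559 → ψ = 0.247
Converged at ψ = 0.247.

ψ = 0.247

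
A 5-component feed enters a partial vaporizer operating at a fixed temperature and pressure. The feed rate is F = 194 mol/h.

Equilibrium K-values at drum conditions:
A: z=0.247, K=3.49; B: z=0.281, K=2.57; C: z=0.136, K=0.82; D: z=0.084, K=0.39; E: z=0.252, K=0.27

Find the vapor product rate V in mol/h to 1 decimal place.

V = 124.2 mol/h

Let β = V/F and solve Σ zᵢ(Kᵢ−1)/(1+β(Kᵢ−1)) = 0.
g(0) = ΣzᵢKᵢ − 1 = 0.797 and g(1) = 1 − Σzᵢ/Kᵢ = -0.495, so a root lies in (0, 1).
Newton–Raphson from β = 0.5:
  β = 0.500: g = 0.1308, g' = -0.924 → β = 0.641
  β = 0.641: g = -0.0012, g' = -0.964 → β = 0.640
Converged at β = 0.640.
Then V = β·F = 0.6402·194 = 124.2 mol/h and L = F − V = 69.8 mol/h.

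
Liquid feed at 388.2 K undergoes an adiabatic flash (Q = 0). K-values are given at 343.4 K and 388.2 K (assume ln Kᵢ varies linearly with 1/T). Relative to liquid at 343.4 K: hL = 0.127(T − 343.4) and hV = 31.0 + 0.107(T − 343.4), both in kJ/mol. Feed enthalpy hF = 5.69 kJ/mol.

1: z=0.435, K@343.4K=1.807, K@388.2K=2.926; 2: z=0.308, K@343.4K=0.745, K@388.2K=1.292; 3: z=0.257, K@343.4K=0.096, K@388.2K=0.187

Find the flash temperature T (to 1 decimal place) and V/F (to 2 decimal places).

T = 347.4 K, V/F = 0.17

Adiabatic flash: solve Rachford–Rice at each trial T, then check hF = ψ·hV(T) + (1−ψ)·hL(T).
  T = 343.4 K: K = (1.807, 0.745, 0.096), RR gives ψ = 0.078, H_out = 2.428 kJ/mol
  T = 388.2 K: K = (2.926, 1.292, 0.187), RR gives ψ = 0.654, H_out = 25.381 kJ/mol
  T = 365.8 K: K = (2.334, 0.998, 0.137), RR gives ψ = 0.449, H_out = 16.558 kJ/mol
  T = 354.6 K: K = (2.062, 0.866, 0.115), RR gives ψ = 0.297, H_out = 10.552 kJ/mol
  T = 349.0 K: K = (1.932, 0.804, 0.105), RR gives ψ = 0.198, H_out = 6.837 kJ/mol
  T = 346.2 K: K = (1.869, 0.774, 0.101), RR gives ψ = 0.141, H_out = 4.734 kJ/mol
  T = 347.6 K: K = (1.901, 0.789, 0.103), RR gives ψ = 0.171, H_out = 5.808 kJ/mol
Linear interpolation between T = 346.2 (H_out = 4.734) and T = 347.6 (H_out = 5.808) on hF = 5.69 gives T ≈ 347.4 K, at which ψ = 0.17.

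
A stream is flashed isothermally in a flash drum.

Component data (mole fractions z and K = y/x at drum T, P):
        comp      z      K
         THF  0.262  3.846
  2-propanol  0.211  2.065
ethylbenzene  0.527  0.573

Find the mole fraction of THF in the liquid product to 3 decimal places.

x_THF = 0.079

Let ψ = V/F and solve Σ zᵢ(Kᵢ−1)/(1+ψ(Kᵢ−1)) = 0.
g(0) = ΣzᵢKᵢ − 1 = 0.745 and g(1) = 1 − Σzᵢ/Kᵢ = -0.090, so a root lies in (0, 1).
Newton iteration, ψ⁰ = 0.5:
  ψ = 0.500: g = 0.1683, g' = -0.619 → ψ = 0.772
  ψ = 0.772: g = 0.0209, g' = -0.494 → ψ = 0.814
  ψ = 0.814: g = 0.0001, g' = -0.487 → ψ = 0.815
Converged at ψ = 0.815.
Compositions from xᵢ = zᵢ/(1+ψ(Kᵢ−1)), yᵢ = Kᵢxᵢ:
  THF: x = 0.079, y = 0.304
  2-propanol: x = 0.113, y = 0.233
  ethylbenzene: x = 0.808, y = 0.463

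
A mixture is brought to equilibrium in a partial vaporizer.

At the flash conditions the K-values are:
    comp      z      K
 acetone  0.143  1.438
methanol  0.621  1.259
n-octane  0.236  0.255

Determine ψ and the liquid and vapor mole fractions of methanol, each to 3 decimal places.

ψ = 0.216, x_methanol = 0.588, y_methanol = 0.740

Let ψ = V/F and solve Σ zᵢ(Kᵢ−1)/(1+ψ(Kᵢ−1)) = 0.
Check two-phase: ΣzᵢKᵢ = 1.048 > 1 and Σzᵢ/Kᵢ = 1.518 > 1, so g(0) = 0.048 > 0 and g(1) = -0.518 < 0.
Iterate (Newton) starting at ψ = 0.5:
  ψ = 0.500: g = -0.0864, g' = -0.384 → ψ = 0.275
  ψ = 0.275: g = -0.0150, g' = -0.265 → ψ = 0.218
  ψ = 0.218: g = -0.0005, g' = -0.247 → ψ = 0.216
Converged at ψ = 0.216.
Compositions from xᵢ = zᵢ/(1+ψ(Kᵢ−1)), yᵢ = Kᵢxᵢ:
  acetone: x = 0.131, y = 0.188
  methanol: x = 0.588, y = 0.740
  n-octane: x = 0.281, y = 0.072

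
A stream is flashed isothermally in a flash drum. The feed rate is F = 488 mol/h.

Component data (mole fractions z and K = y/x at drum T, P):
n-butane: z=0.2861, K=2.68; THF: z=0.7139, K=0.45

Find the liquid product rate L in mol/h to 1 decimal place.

L = 441.5 mol/h

Material balance + equilibrium reduce to Σ zᵢ(Kᵢ−1)/(1+ψ(Kᵢ−1)) = 0.
g(0) = ΣzᵢKᵢ − 1 = 0.0880 and g(1) = 1 − Σzᵢ/Kᵢ = -0.6932, so a root lies in (0, 1).
Iterate (Newton) starting at ψ = 0.5:
  ψ = 0.5000: g = -0.28036, g' = -0.6494 → ψ = 0.0683
  ψ = 0.0683: g = 0.02324, g' = -0.8830 → ψ = 0.0946
  ψ = 0.0946: g = 0.00056, g' = -0.8416 → ψ = 0.0952
Converged at ψ = 0.0952.
Then V = ψ·F = 0.0952·488 = 46.5 mol/h and L = F − V = 441.5 mol/h.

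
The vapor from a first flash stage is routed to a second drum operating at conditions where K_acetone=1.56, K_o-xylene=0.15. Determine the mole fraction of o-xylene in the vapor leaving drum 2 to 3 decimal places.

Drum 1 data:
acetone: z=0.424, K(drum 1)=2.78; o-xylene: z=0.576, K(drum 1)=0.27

y_o-xylene (drum 2) = 0.060

Drum 1:
Newton iteration, ψ₁⁰ = 0.67:
  ψ₁ = 0.670: g = -0.4788, g' = -1.455 → ψ₁ = 0.341
  ψ₁ = 0.341: g = -0.0902, g' = -1.064 → ψ₁ = 0.256
  ψ₁ = 0.256: g = 0.0011, g' = -1.098 → ψ₁ = 0.257
Converged at ψ₁ = 0.257.
Drum-1 compositions:
  acetone: x = 0.291, y = 0.809
  o-xylene: x = 0.709, y = 0.191
Drum-2 feed = drum-1 vapor: z₂ = (0.8085, 0.1915).
Drum 2:
Let ψ₂ = V/F and solve Σ zᵢ(Kᵢ−1)/(1+ψ₂(Kᵢ−1)) = 0.
Check two-phase: ΣzᵢKᵢ = 1.290 > 1 and Σzᵢ/Kᵢ = 1.795 > 1, so g(0) = 0.290 > 0 and g(1) = -0.795 < 0.
Iterate (Newton) starting at ψ₂ = 0.5:
  ψ₂ = 0.500: g = 0.0707, g' = -0.573 → ψ₂ = 0.623
  ψ₂ = 0.623: g = -0.0105, g' = -0.765 → ψ₂ = 0.610
  ψ₂ = 0.610: g = -0.0002, g' = -0.737 → ψ₂ = 0.609
Converged at ψ₂ = 0.609.
  acetone: x = 0.603, y = 0.940
  o-xylene: x = 0.397, y = 0.060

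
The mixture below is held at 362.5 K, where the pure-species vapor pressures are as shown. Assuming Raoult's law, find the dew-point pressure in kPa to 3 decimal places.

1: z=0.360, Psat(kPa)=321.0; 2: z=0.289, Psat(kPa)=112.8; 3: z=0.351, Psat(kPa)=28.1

At the dew point ψ → 1, so Σzᵢ/Kᵢ = 1 with Kᵢ = Pᵢˢᵃᵗ/P ⇒ 1/P = Σzᵢ/Pᵢˢᵃᵗ.
1/P = 0.360/321.0 + 0.289/112.8 + 0.351/28.1 = 0.016175 ⇒ P = 61.825 kPa

Pdew = 61.825 kPa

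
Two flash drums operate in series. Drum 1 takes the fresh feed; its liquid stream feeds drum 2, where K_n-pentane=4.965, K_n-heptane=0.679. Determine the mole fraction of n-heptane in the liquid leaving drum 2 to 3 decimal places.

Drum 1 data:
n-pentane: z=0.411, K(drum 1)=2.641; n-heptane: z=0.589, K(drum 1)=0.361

x_n-heptane (drum 2) = 0.925

Drum 1:
Material balance + equilibrium reduce to Σ zᵢ(Kᵢ−1)/(1+ψ₁(Kᵢ−1)) = 0.
Feasibility: ΣzᵢKᵢ = 1.298, Σzᵢ/Kᵢ = 1.787 — both > 1, two phases present.
Binary case is linear: z₁(K₁−1)(1+ψ₁(K₂−1)) + z₂(K₂−1)(1+ψ₁(K₁−1)) = 0
⇒ ψ₁ = [z₁(K₁−1)+z₂(K₂−1)] / [−(K₁−1)(K₂−1)] = 0.2981/1.0486 = 0.284
Drum-1 compositions:
  n-pentane: x = 0.280, y = 0.740
  n-heptane: x = 0.720, y = 0.260
Drum-2 feed = drum-1 liquid: z₂ = (0.2803, 0.7197).
Drum 2:
Let ψ₂ = V/F and solve Σ zᵢ(Kᵢ−1)/(1+ψ₂(Kᵢ−1)) = 0.
Feasibility: ΣzᵢKᵢ = 1.880, Σzᵢ/Kᵢ = 1.116 — both > 1, two phases present.
Binary case is linear: z₁(K₁−1)(1+ψ₂(K₂−1)) + z₂(K₂−1)(1+ψ₂(K₁−1)) = 0
⇒ ψ₂ = [z₁(K₁−1)+z₂(K₂−1)] / [−(K₁−1)(K₂−1)] = 0.8802/1.2728 = 0.692
  n-pentane: x = 0.075, y = 0.372
  n-heptane: x = 0.925, y = 0.628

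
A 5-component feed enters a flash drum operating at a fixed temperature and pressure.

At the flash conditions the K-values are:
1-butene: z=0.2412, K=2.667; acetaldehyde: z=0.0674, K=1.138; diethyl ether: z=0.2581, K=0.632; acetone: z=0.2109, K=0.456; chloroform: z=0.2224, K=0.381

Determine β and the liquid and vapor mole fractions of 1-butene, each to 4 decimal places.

β = 0.0818, x_1-butene = 0.2122, y_1-butene = 0.5661

Newton–Raphson from β = 0.5:
  β = 0.5000: g = -0.24537, g' = -0.5495 → β = 0.0535
  β = 0.0535: g = 0.02098, g' = -0.7601 → β = 0.0811
  β = 0.0811: g = 0.00055, g' = -0.7213 → β = 0.0818
Converged at β = 0.0818.
Compositions from xᵢ = zᵢ/(1+β(Kᵢ−1)), yᵢ = Kᵢxᵢ:
  1-butene: x = 0.2122, y = 0.5661
  acetaldehyde: x = 0.0666, y = 0.0758
  diethyl ether: x = 0.2661, y = 0.1682
  acetone: x = 0.2207, y = 0.1007
  chloroform: x = 0.2343, y = 0.0893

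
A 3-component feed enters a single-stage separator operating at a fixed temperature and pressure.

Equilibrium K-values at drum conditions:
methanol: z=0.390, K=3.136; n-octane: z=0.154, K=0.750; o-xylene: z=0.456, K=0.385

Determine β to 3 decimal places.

β = 0.442

Iterate (Newton) starting at β = 0.58:
  β = 0.580: g = -0.1089, g' = -0.785 → β = 0.441
  β = 0.441: g = 0.0007, g' = -0.809 → β = 0.442
Converged at β = 0.442.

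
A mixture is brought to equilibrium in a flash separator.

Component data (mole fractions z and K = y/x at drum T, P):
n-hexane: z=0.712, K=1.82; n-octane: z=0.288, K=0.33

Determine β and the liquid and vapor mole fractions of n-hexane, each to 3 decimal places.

β = 0.711, x_n-hexane = 0.450, y_n-hexane = 0.818

Material balance + equilibrium reduce to Σ zᵢ(Kᵢ−1)/(1+β(Kᵢ−1)) = 0.
Check two-phase: ΣzᵢKᵢ = 1.391 > 1 and Σzᵢ/Kᵢ = 1.264 > 1, so g(0) = 0.391 > 0 and g(1) = -0.264 < 0.
Iterate (Newton) starting at β = 0.5:
  β = 0.500: g = 0.1239, g' = -0.533 → β = 0.732
  β = 0.732: g = -0.0141, g' = -0.685 → β = 0.712
  β = 0.712: g = -0.0002, g' = -0.663 → β = 0.711
Converged at β = 0.711.
Compositions from xᵢ = zᵢ/(1+β(Kᵢ−1)), yᵢ = Kᵢxᵢ:
  n-hexane: x = 0.450, y = 0.818
  n-octane: x = 0.550, y = 0.182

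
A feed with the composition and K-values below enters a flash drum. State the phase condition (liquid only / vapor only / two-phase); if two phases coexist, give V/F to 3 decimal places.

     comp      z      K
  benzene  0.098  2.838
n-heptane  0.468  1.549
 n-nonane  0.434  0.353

ΣzᵢKᵢ = 1.156; Σzᵢ/Kᵢ = 1.566.
Both exceed 1, so a two-phase solution exists.
Rachford–Rice: g(ψ) = Σ zᵢ(Kᵢ−1)/(1+ψ(Kᵢ−1)) = 0.
Newton iteration, ψ⁰ = 0.5:
  ψ = 0.500: g = -0.1196, g' = -0.574 → ψ = 0.292
  ψ = 0.292: g = -0.0073, g' = -0.521 → ψ = 0.278
Converged at ψ = 0.278.

two-phase, V/F = 0.278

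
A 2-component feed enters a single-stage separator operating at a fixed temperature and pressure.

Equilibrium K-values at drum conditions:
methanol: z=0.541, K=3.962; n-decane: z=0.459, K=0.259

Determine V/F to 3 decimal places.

V/F = 0.575

Material balance + equilibrium reduce to Σ zᵢ(Kᵢ−1)/(1+V/F(Kᵢ−1)) = 0.
g(0) = ΣzᵢKᵢ − 1 = 1.262 and g(1) = 1 − Σzᵢ/Kᵢ = -0.909, so a root lies in (0, 1).
Newton–Raphson from V/F = 0.5:
  V/F = 0.500: g = 0.1056, g' = -1.407 → V/F = 0.575
Converged at V/F = 0.575.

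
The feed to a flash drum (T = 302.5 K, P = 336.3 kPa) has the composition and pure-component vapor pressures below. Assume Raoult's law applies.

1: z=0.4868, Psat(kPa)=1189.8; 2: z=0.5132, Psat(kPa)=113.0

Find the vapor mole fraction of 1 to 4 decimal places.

y_1 = 0.7337

Raoult's law: Kᵢ = Pᵢˢᵃᵗ/P = Pᵢˢᵃᵗ/336.3.
  K_1 = 1189.8/336.3 = 3.537913, K_2 = 113.0/336.3 = 0.336010
Binary case is linear: z₁(K₁−1)(1+ψ(K₂−1)) + z₂(K₂−1)(1+ψ(K₁−1)) = 0
⇒ ψ = [z₁(K₁−1)+z₂(K₂−1)] / [−(K₁−1)(K₂−1)] = 0.89470/1.68515 = 0.5309
Compositions from xᵢ = zᵢ/(1+ψ(Kᵢ−1)), yᵢ = Kᵢxᵢ:
  1: x = 0.2074, y = 0.7337
  2: x = 0.7926, y = 0.2663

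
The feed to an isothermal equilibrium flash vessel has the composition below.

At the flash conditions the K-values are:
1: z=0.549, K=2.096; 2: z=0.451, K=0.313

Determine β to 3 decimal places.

β = 0.388

Material balance + equilibrium reduce to Σ zᵢ(Kᵢ−1)/(1+β(Kᵢ−1)) = 0.
g(0) = ΣzᵢKᵢ − 1 = 0.292 and g(1) = 1 − Σzᵢ/Kᵢ = -0.703, so a root lies in (0, 1).
Binary case is linear: z₁(K₁−1)(1+β(K₂−1)) + z₂(K₂−1)(1+β(K₁−1)) = 0
⇒ β = [z₁(K₁−1)+z₂(K₂−1)] / [−(K₁−1)(K₂−1)] = 0.2919/0.7530 = 0.388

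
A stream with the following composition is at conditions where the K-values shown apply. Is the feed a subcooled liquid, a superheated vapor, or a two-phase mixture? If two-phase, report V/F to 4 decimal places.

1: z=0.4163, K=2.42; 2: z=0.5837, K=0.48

ΣzᵢKᵢ = 1.2876; Σzᵢ/Kᵢ = 1.3881.
Both exceed 1, so a two-phase solution exists.
Rachford–Rice: g(ψ) = Σ zᵢ(Kᵢ−1)/(1+ψ(Kᵢ−1)) = 0.
Binary case is linear: z₁(K₁−1)(1+ψ(K₂−1)) + z₂(K₂−1)(1+ψ(K₁−1)) = 0
⇒ ψ = [z₁(K₁−1)+z₂(K₂−1)] / [−(K₁−1)(K₂−1)] = 0.28762/0.73840 = 0.3895

two-phase, V/F = 0.3895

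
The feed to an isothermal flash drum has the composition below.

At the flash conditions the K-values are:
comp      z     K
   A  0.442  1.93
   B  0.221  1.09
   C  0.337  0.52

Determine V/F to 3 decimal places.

Rachford–Rice: g(V/F) = Σ zᵢ(Kᵢ−1)/(1+V/F(Kᵢ−1)) = 0.
Check two-phase: ΣzᵢKᵢ = 1.269 > 1 and Σzᵢ/Kᵢ = 1.080 > 1, so g(0) = 0.269 > 0 and g(1) = -0.080 < 0.
Newton–Raphson from V/F = 0.56:
  V/F = 0.560: g = 0.0680, g' = -0.312 → V/F = 0.778
  V/F = 0.778: g = -0.0010, g' = -0.328 → V/F = 0.775
Converged at V/F = 0.775.

V/F = 0.775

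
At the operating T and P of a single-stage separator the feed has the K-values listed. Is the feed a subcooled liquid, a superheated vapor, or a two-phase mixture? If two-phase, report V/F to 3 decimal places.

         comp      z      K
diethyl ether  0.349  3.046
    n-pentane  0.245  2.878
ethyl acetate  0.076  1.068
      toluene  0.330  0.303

two-phase, V/F = 0.746

ΣzᵢKᵢ = 1.949; Σzᵢ/Kᵢ = 1.360.
Both exceed 1, so a two-phase solution exists.
Let ψ = V/F and solve Σ zᵢ(Kᵢ−1)/(1+ψ(Kᵢ−1)) = 0.
Newton iteration, ψ⁰ = 0.5:
  ψ = 0.500: g = 0.2422, g' = -0.965 → ψ = 0.751
  ψ = 0.751: g = -0.0054, g' = -1.082 → ψ = 0.746
Converged at ψ = 0.746.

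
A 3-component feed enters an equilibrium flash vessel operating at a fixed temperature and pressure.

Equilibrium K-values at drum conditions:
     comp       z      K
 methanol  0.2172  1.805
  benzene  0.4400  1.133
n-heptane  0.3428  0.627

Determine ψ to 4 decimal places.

Let ψ = V/F and solve Σ zᵢ(Kᵢ−1)/(1+ψ(Kᵢ−1)) = 0.
g(0) = ΣzᵢKᵢ − 1 = 0.1055 and g(1) = 1 − Σzᵢ/Kᵢ = -0.0554, so a root lies in (0, 1).
Iterate (Newton) starting at ψ = 0.5:
  ψ = 0.5000: g = 0.02236, g' = -0.1505 → ψ = 0.6486
  ψ = 0.6486: g = 0.00007, g' = -0.1503 → ψ = 0.6491
Converged at ψ = 0.6491.

ψ = 0.6491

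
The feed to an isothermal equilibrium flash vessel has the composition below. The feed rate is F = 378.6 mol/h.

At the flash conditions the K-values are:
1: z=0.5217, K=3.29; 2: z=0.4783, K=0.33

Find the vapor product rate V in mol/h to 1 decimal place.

Binary case is linear: z₁(K₁−1)(1+ψ(K₂−1)) + z₂(K₂−1)(1+ψ(K₁−1)) = 0
⇒ ψ = [z₁(K₁−1)+z₂(K₂−1)] / [−(K₁−1)(K₂−1)] = 0.87423/1.53430 = 0.5698
Then V = ψ·F = 0.5698·378.6 = 215.7 mol/h and L = F − V = 162.9 mol/h.

V = 215.7 mol/h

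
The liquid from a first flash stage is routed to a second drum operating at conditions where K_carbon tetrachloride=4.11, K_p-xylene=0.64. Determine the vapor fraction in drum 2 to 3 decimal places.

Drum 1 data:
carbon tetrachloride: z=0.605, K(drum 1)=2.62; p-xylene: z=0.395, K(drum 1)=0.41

V/F (drum 2) = 0.506

Drum 1:
Let ψ₁ = V/F and solve Σ zᵢ(Kᵢ−1)/(1+ψ₁(Kᵢ−1)) = 0.
Check two-phase: ΣzᵢKᵢ = 1.747 > 1 and Σzᵢ/Kᵢ = 1.194 > 1, so g(0) = 0.747 > 0 and g(1) = -0.194 < 0.
Binary case is linear: z₁(K₁−1)(1+ψ₁(K₂−1)) + z₂(K₂−1)(1+ψ₁(K₁−1)) = 0
⇒ ψ₁ = [z₁(K₁−1)+z₂(K₂−1)] / [−(K₁−1)(K₂−1)] = 0.7470/0.9558 = 0.782
Drum-1 compositions:
  carbon tetrachloride: x = 0.267, y = 0.699
  p-xylene: x = 0.733, y = 0.301
Drum-2 feed = drum-1 liquid: z₂ = (0.2670, 0.7330).
Drum 2:
Let ψ₂ = V/F and solve Σ zᵢ(Kᵢ−1)/(1+ψ₂(Kᵢ−1)) = 0.
Check two-phase: ΣzᵢKᵢ = 1.566 > 1 and Σzᵢ/Kᵢ = 1.210 > 1, so g(0) = 0.566 > 0 and g(1) = -0.210 < 0.
Binary case is linear: z₁(K₁−1)(1+ψ₂(K₂−1)) + z₂(K₂−1)(1+ψ₂(K₁−1)) = 0
⇒ ψ₂ = [z₁(K₁−1)+z₂(K₂−1)] / [−(K₁−1)(K₂−1)] = 0.5664/1.1196 = 0.506
  carbon tetrachloride: x = 0.104, y = 0.426
  p-xylene: x = 0.896, y = 0.574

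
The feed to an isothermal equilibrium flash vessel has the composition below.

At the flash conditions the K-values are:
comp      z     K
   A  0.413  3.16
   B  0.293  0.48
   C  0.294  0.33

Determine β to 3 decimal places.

Material balance + equilibrium reduce to Σ zᵢ(Kᵢ−1)/(1+β(Kᵢ−1)) = 0.
Check two-phase: ΣzᵢKᵢ = 1.543 > 1 and Σzᵢ/Kᵢ = 1.632 > 1, so g(0) = 0.543 > 0 and g(1) = -0.632 < 0.
Newton–Raphson from β = 0.5:
  β = 0.500: g = -0.0732, g' = -0.888 → β = 0.418
  β = 0.418: g = 0.0009, g' = -0.916 → β = 0.419
Converged at β = 0.419.

β = 0.419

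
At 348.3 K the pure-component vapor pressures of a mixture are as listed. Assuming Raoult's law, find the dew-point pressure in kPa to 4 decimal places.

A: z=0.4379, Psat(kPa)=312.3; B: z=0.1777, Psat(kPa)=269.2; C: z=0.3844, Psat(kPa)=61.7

Pdew = 120.5920 kPa

At the dew point ψ → 1, so Σzᵢ/Kᵢ = 1 with Kᵢ = Pᵢˢᵃᵗ/P ⇒ 1/P = Σzᵢ/Pᵢˢᵃᵗ.
1/P = 0.4379/312.3 + 0.1777/269.2 + 0.3844/61.7 = 0.0082924 ⇒ P = 120.5920 kPa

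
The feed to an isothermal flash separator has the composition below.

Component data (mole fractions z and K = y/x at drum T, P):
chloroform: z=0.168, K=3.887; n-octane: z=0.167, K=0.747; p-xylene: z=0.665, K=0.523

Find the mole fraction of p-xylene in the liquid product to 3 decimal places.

Material balance + equilibrium reduce to Σ zᵢ(Kᵢ−1)/(1+ψ(Kᵢ−1)) = 0.
Check two-phase: ΣzᵢKᵢ = 1.126 > 1 and Σzᵢ/Kᵢ = 1.538 > 1, so g(0) = 0.126 > 0 and g(1) = -0.538 < 0.
Newton–Raphson from ψ = 0.5:
  ψ = 0.500: g = -0.2664, g' = -0.509 → ψ = 0.000
  ψ = 0.000: g = 0.1256, g' = -1.562 → ψ = 0.080
  ψ = 0.080: g = 0.0207, g' = -1.097 → ψ = 0.099
  ψ = 0.099: g = 0.0007, g' = -1.024 → ψ = 0.100
Converged at ψ = 0.100.
Compositions from xᵢ = zᵢ/(1+ψ(Kᵢ−1)), yᵢ = Kᵢxᵢ:
  chloroform: x = 0.130, y = 0.507
  n-octane: x = 0.171, y = 0.128
  p-xylene: x = 0.698, y = 0.365

x_p-xylene = 0.698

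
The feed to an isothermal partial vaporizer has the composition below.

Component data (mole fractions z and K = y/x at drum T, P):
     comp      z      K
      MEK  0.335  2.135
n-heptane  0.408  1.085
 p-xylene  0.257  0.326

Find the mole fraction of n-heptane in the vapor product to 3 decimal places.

Rachford–Rice: g(V/F) = Σ zᵢ(Kᵢ−1)/(1+V/F(Kᵢ−1)) = 0.
Check two-phase: ΣzᵢKᵢ = 1.242 > 1 and Σzᵢ/Kᵢ = 1.321 > 1, so g(0) = 0.242 > 0 and g(1) = -0.321 < 0.
Newton iteration, V/F⁰ = 0.5:
  V/F = 0.500: g = 0.0146, g' = -0.444 → V/F = 0.533
  V/F = 0.533: g = -0.0002, g' = -0.455 → V/F = 0.532
Converged at V/F = 0.532.
Compositions from xᵢ = zᵢ/(1+V/F(Kᵢ−1)), yᵢ = Kᵢxᵢ:
  MEK: x = 0.209, y = 0.446
  n-heptane: x = 0.390, y = 0.424
  p-xylene: x = 0.401, y = 0.131

y_n-heptane = 0.424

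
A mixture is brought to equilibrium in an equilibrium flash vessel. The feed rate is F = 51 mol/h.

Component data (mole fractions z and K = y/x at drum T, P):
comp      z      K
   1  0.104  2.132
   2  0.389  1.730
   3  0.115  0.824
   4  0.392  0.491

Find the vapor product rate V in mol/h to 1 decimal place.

V = 24.5 mol/h

Let ψ = V/F and solve Σ zᵢ(Kᵢ−1)/(1+ψ(Kᵢ−1)) = 0.
Check two-phase: ΣzᵢKᵢ = 1.182 > 1 and Σzᵢ/Kᵢ = 1.212 > 1, so g(0) = 0.182 > 0 and g(1) = -0.212 < 0.
Iterate (Newton) starting at ψ = 0.5:
  ψ = 0.500: g = -0.0066, g' = -0.353 → ψ = 0.481
Converged at ψ = 0.481.
Then V = ψ·F = 0.4812·51 = 24.5 mol/h and L = F − V = 26.5 mol/h.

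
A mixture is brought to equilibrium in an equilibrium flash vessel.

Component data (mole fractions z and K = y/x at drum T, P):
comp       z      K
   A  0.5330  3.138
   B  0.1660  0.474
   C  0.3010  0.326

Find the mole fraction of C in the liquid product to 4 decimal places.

x_C = 0.5246

Rachford–Rice: g(V/F) = Σ zᵢ(Kᵢ−1)/(1+V/F(Kᵢ−1)) = 0.
Check two-phase: ΣzᵢKᵢ = 1.8494 > 1 and Σzᵢ/Kᵢ = 1.4434 > 1, so g(0) = 0.8494 > 0 and g(1) = -0.4434 < 0.
Iterate (Newton) starting at V/F = 0.5:
  V/F = 0.5000: g = 0.12631, g' = -0.9648 → V/F = 0.6309
  V/F = 0.6309: g = 0.00149, g' = -0.9584 → V/F = 0.6325
Converged at V/F = 0.6325.
Compositions from xᵢ = zᵢ/(1+V/F(Kᵢ−1)), yᵢ = Kᵢxᵢ:
  A: x = 0.2266, y = 0.7111
  B: x = 0.2488, y = 0.1179
  C: x = 0.5246, y = 0.1710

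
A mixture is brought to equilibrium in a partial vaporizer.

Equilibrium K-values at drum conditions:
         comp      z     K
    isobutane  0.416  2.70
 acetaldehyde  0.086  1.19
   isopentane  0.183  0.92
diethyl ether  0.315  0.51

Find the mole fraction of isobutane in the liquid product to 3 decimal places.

Rachford–Rice: g(V/F) = Σ zᵢ(Kᵢ−1)/(1+V/F(Kᵢ−1)) = 0.
g(0) = ΣzᵢKᵢ − 1 = 0.555 and g(1) = 1 − Σzᵢ/Kᵢ = -0.043, so a root lies in (0, 1).
Iterate (Newton) starting at V/F = 0.5:
  V/F = 0.500: g = 0.1775, g' = -0.488 → V/F = 0.864
  V/F = 0.864: g = 0.0171, g' = -0.428 → V/F = 0.904
Converged at V/F = 0.904.
Compositions from xᵢ = zᵢ/(1+V/F(Kᵢ−1)), yᵢ = Kᵢxᵢ:
  isobutane: x = 0.164, y = 0.443
  acetaldehyde: x = 0.073, y = 0.087
  isopentane: x = 0.197, y = 0.181
  diethyl ether: x = 0.565, y = 0.288

x_isobutane = 0.164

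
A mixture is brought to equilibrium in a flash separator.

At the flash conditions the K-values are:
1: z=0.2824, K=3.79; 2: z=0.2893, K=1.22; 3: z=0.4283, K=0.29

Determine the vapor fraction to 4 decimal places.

ψ = 0.4067

Let ψ = V/F and solve Σ zᵢ(Kᵢ−1)/(1+ψ(Kᵢ−1)) = 0.
Feasibility: ΣzᵢKᵢ = 1.5474, Σzᵢ/Kᵢ = 1.7885 — both > 1, two phases present.
Newton iteration, ψ⁰ = 0.49:
  ψ = 0.4900: g = -0.07602, g' = -0.9115 → ψ = 0.4066
  ψ = 0.4066: g = 0.00006, g' = -0.9210 → ψ = 0.4067
Converged at ψ = 0.4067.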